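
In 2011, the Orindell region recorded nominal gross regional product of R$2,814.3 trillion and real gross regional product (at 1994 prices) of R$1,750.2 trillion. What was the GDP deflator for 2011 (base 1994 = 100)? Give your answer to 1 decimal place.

GDP deflator = (Nominal / Real) × 100 = 2814.3 / 1750.2 × 100 = 160.80.

160.8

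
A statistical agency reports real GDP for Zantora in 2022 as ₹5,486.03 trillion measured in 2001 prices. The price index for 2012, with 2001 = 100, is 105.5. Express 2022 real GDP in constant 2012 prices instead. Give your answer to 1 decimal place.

₹5,787.8 trillion

Real GDP in 2012 prices = Real GDP in 2001 prices × (P_2012/P_2001) = 5486.03 × 1.055 = 5787.76.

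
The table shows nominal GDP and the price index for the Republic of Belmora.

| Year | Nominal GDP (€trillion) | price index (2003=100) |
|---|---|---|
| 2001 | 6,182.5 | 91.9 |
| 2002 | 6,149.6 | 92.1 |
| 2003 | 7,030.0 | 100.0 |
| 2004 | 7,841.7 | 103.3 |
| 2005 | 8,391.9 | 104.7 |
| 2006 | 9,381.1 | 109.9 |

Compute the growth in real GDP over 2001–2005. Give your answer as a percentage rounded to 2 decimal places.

19.14%

Real GDP 2001 = 6182.5/0.919 = 6727.42.
Real GDP 2005 = 8391.9/1.047 = 8015.19.
Change = 8015.19/6727.42 − 1 = 0.1914.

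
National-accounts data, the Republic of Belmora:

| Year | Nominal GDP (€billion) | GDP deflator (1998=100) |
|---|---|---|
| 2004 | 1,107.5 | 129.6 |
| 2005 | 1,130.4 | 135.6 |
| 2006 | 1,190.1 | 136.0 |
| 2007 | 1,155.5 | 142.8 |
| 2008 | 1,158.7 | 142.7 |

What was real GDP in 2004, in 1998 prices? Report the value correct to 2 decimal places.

€854.55 billion

Real GDP 2004 = 1107.5 / 1.296 = 854.55.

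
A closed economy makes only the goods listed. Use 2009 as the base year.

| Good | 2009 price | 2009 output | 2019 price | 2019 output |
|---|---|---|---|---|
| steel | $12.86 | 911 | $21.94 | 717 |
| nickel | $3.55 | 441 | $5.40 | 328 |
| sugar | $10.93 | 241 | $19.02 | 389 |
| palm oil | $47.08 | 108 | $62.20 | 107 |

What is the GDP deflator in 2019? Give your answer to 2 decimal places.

Nominal GDP 2019 = 21.94·717 + 5.40·328 + 19.02·389 + 62.20·107 = 31556.36.
Real GDP 2019 (at 2009 prices) = 12.86·717 + 3.55·328 + 10.93·389 + 47.08·107 = 19674.35.
Deflator = Nominal/Real × 100 = 31556.36/19674.35 × 100 = 160.393.

160.39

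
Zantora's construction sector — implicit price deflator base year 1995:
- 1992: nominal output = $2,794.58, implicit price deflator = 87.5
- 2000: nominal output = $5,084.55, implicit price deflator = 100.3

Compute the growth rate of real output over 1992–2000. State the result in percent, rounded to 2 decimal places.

58.72%

Deflate each year: 1992 → 2794.58/0.875 = 3193.81; 2000 → 5084.55/1.003 = 5069.34.
So real output changed by 5069.34/3193.81 − 1 = 0.5872, i.e. 58.72%.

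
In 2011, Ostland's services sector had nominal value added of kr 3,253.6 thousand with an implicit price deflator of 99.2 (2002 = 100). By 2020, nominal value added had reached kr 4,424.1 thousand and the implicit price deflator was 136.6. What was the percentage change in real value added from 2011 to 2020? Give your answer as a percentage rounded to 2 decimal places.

Real value added 2011 = 3253.6 / 0.992 = 3279.84.
Real value added 2020 = 4424.1 / 1.366 = 3238.73.
Real growth = 3238.73 / 3279.84 − 1 = -0.0125.

-1.25%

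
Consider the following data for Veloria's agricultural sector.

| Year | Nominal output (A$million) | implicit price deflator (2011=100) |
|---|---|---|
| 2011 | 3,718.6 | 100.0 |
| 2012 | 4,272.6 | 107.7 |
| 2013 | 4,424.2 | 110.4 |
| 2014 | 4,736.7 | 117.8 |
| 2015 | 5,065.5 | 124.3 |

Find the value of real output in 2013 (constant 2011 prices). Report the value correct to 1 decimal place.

Real output 2013 = 4424.2 / 1.104 = 4007.43.

A$4,007.4 million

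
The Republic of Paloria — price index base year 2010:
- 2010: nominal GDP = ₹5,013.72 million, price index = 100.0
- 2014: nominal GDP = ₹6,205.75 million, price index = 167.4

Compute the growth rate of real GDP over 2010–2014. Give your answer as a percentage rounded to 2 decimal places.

-26.06%

Deflate each year: 2010 → 5013.72/1.000 = 5013.72; 2014 → 6205.75/1.674 = 3707.14.
So real GDP changed by 3707.14/5013.72 − 1 = -0.2606, i.e. -26.06%.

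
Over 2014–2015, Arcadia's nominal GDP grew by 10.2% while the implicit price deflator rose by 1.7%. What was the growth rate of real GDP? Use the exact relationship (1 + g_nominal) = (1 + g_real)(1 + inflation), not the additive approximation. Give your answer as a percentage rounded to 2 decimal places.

(1 + g_nom) = (1 + g_real)(1 + π), so g_real = 1.1020 / 1.0170 − 1 = 0.08358.

8.36%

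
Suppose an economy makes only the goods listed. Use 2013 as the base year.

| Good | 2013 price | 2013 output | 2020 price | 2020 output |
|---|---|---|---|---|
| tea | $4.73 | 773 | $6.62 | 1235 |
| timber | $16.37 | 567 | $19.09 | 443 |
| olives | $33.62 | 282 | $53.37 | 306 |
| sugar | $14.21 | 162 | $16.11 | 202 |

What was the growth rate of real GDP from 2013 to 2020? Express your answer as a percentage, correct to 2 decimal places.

6.19%

Real GDP 2013 = Nominal GDP 2013 = 4.73·773 + 16.37·567 + 33.62·282 + 14.21·162 = 24720.94.
Real GDP 2020 (at 2013 prices) = 4.73·1235 + 16.37·443 + 33.62·306 + 14.21·202 = 26251.60.
Real growth = 26251.60/24720.94 − 1 = 0.0619.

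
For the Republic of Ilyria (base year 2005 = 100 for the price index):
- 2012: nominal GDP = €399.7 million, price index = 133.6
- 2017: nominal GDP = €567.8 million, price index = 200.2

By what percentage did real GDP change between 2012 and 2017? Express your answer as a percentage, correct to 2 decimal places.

Deflate each year: 2012 → 399.7/1.336 = 299.18; 2017 → 567.8/2.002 = 283.62.
So real GDP changed by 283.62/299.18 − 1 = -0.0520, i.e. -5.20%.

-5.20%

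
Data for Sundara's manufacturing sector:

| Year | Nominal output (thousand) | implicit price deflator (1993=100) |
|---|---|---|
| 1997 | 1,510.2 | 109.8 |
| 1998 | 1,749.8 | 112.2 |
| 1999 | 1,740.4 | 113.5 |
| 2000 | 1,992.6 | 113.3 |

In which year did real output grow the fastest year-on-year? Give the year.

2000

1998: real = 1749.8/1.122 = 1559.54; growth vs 1997 (1375.41) = 13.39%.
1999: real = 1740.4/1.135 = 1533.39; growth vs 1998 (1559.54) = -1.68%.
2000: real = 1992.6/1.133 = 1758.69; growth vs 1999 (1533.39) = 14.69%.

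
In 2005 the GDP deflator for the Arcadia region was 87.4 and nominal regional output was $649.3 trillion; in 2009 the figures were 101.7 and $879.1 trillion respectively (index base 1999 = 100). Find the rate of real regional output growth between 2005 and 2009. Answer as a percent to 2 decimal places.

Real regional output 2005 = 649.3 / 0.874 = 742.91.
Real regional output 2009 = 879.1 / 1.017 = 864.41.
Real growth = 864.41 / 742.91 − 1 = 0.1635.

16.35%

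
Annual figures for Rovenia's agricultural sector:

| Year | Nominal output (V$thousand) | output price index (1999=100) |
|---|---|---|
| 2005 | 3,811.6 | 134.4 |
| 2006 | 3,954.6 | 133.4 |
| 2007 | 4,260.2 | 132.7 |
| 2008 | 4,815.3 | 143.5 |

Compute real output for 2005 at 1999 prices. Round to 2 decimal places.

V$2,836.01 thousand

Real output 2005 = 3811.6 / 1.344 = 2836.01.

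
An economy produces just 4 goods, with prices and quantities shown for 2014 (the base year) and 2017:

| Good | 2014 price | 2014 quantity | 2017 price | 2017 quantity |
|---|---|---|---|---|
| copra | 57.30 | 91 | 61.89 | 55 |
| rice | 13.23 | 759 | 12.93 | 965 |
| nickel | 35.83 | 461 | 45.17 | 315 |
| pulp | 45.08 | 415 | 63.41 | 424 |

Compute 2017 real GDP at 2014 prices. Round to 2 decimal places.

46318.82

Real GDP 2017 = Σ (p_2014 × q_2017) = 57.30·55 + 13.23·965 + 35.83·315 + 45.08·424 = 46318.82.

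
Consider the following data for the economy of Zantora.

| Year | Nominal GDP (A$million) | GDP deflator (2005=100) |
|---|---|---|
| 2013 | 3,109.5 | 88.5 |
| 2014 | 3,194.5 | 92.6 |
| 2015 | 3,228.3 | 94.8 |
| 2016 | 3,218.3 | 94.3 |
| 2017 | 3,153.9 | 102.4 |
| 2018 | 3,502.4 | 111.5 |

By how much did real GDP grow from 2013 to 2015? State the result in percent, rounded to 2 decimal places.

-3.08%

Real GDP 2013 = 3109.5/0.885 = 3513.56.
Real GDP 2015 = 3228.3/0.948 = 3405.38.
Change = 3405.38/3513.56 − 1 = -0.0308.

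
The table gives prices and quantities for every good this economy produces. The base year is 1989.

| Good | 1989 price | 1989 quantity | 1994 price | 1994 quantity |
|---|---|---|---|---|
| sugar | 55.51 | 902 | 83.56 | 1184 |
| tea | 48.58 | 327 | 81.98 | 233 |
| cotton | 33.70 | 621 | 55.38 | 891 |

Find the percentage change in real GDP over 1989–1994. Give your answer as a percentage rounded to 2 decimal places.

23.23%

Real GDP 1989 = Nominal GDP 1989 = 55.51·902 + 48.58·327 + 33.70·621 = 86883.38.
Real GDP 1994 (at 1989 prices) = 55.51·1184 + 48.58·233 + 33.70·891 = 107069.68.
Real growth = 107069.68/86883.38 − 1 = 0.2323.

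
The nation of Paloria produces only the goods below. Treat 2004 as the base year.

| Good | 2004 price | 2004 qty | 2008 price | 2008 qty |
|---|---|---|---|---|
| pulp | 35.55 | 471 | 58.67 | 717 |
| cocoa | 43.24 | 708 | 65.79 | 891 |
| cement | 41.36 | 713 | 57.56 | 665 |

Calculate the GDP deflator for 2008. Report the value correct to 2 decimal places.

151.84

Nominal GDP 2008 = 58.67·717 + 65.79·891 + 57.56·665 = 138962.68.
Real GDP 2008 (at 2004 prices) = 35.55·717 + 43.24·891 + 41.36·665 = 91520.59.
Deflator = Nominal/Real × 100 = 138962.68/91520.59 × 100 = 151.838.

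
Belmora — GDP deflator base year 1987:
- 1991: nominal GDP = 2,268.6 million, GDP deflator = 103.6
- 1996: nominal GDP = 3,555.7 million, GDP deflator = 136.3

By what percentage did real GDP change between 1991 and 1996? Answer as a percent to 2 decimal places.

Real GDP 1991 = 2268.6 / 1.036 = 2189.77.
Real GDP 1996 = 3555.7 / 1.363 = 2608.73.
Real growth = 2608.73 / 2189.77 − 1 = 0.1913.

19.13%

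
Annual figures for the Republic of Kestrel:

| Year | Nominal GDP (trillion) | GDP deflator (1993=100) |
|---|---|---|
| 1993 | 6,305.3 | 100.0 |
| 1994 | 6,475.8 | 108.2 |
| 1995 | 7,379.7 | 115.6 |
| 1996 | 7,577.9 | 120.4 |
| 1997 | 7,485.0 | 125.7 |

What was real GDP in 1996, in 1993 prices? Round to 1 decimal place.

Real GDP 1996 = 7577.9 / 1.204 = 6293.94.

6,293.9 trillion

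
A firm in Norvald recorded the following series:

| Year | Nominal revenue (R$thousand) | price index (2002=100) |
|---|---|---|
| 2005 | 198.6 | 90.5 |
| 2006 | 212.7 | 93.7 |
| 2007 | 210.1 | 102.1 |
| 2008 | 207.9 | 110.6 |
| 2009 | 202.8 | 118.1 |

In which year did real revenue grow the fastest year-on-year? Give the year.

2006: real = 212.7/0.937 = 227.00; growth vs 2005 (219.45) = 3.44%.
2007: real = 210.1/1.021 = 205.78; growth vs 2006 (227.00) = -9.35%.
2008: real = 207.9/1.106 = 187.97; growth vs 2007 (205.78) = -8.65%.
2009: real = 202.8/1.181 = 171.72; growth vs 2008 (187.97) = -8.64%.

2006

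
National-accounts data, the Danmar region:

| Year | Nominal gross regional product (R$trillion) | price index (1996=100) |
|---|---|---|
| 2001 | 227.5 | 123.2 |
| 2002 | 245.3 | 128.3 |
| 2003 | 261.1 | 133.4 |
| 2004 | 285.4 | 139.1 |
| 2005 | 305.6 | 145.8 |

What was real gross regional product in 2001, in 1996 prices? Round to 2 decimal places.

R$184.66 trillion

Real gross regional product 2001 = 227.5 / 1.232 = 184.66.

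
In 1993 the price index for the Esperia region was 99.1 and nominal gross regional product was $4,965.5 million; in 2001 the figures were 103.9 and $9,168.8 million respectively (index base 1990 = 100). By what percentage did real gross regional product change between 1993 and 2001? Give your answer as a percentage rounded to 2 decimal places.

Deflate each year: 1993 → 4965.5/0.991 = 5010.60; 2001 → 9168.8/1.039 = 8824.64.
So real gross regional product changed by 8824.64/5010.60 − 1 = 0.7612, i.e. 76.12%.

76.12%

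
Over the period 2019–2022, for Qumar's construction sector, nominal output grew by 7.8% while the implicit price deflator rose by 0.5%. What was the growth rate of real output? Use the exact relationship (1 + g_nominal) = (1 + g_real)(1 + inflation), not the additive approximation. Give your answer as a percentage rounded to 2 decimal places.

(1 + g_nom) = (1 + g_real)(1 + π), so g_real = 1.0780 / 1.0050 − 1 = 0.07264.

7.26%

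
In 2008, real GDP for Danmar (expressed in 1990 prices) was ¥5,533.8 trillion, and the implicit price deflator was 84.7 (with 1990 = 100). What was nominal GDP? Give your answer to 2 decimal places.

¥4,687.13 trillion

Nominal GDP = Real × (implicit price deflator/100) = 5533.8 × 0.847 = 4687.13.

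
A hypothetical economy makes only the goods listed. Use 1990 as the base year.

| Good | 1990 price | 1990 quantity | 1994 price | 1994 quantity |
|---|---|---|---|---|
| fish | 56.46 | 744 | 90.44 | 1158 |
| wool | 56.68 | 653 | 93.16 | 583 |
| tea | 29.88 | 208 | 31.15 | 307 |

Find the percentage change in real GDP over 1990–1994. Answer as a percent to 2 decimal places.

Real GDP 1990 = Nominal GDP 1990 = 56.46·744 + 56.68·653 + 29.88·208 = 85233.32.
Real GDP 1994 (at 1990 prices) = 56.46·1158 + 56.68·583 + 29.88·307 = 107598.28.
Real growth = 107598.28/85233.32 − 1 = 0.2624.

26.24%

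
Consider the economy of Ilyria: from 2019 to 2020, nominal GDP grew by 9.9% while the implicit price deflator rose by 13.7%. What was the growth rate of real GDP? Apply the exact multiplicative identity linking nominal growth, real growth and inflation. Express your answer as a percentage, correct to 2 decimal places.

-3.34%

(1 + g_nom) = (1 + g_real)(1 + π), so g_real = 1.0990 / 1.1370 − 1 = -0.03342.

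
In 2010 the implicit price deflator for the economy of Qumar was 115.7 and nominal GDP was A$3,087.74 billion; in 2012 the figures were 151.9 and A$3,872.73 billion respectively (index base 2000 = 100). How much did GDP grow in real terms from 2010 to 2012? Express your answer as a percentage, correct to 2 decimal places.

Real GDP 2010 = 3087.74 / 1.157 = 2668.75.
Real GDP 2012 = 3872.73 / 1.519 = 2549.53.
Real growth = 2549.53 / 2668.75 − 1 = -0.0447.

-4.47%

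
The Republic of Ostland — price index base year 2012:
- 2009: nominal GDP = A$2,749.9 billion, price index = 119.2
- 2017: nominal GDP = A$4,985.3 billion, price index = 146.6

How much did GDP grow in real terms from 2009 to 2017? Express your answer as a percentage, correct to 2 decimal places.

Deflate each year: 2009 → 2749.9/1.192 = 2306.96; 2017 → 4985.3/1.466 = 3400.61.
So real GDP changed by 3400.61/2306.96 − 1 = 0.4741, i.e. 47.41%.

47.41%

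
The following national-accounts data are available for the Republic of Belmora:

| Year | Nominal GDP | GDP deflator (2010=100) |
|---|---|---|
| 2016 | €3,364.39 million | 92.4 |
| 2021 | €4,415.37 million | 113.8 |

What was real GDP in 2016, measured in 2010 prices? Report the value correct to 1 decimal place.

€3,641.1 million

Real GDP = Nominal / (GDP deflator/100) = 3364.39 / 0.924 = 3641.11.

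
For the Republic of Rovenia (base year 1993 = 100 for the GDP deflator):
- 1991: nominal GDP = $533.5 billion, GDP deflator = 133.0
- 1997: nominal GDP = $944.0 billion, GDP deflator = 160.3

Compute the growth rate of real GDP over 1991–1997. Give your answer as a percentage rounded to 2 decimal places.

46.81%

Real GDP 1991 = 533.5 / 1.330 = 401.13.
Real GDP 1997 = 944.0 / 1.603 = 588.90.
Real growth = 588.90 / 401.13 − 1 = 0.4681.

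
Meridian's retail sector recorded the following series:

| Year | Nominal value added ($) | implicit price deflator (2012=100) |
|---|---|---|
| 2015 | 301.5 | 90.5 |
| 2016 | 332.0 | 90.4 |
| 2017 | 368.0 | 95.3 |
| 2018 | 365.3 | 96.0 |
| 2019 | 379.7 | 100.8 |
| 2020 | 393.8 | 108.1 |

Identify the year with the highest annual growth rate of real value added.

2016: real = 332.0/0.904 = 367.26; growth vs 2015 (333.15) = 10.24%.
2017: real = 368.0/0.953 = 386.15; growth vs 2016 (367.26) = 5.14%.
2018: real = 365.3/0.960 = 380.52; growth vs 2017 (386.15) = -1.46%.
2019: real = 379.7/1.008 = 376.69; growth vs 2018 (380.52) = -1.01%.
2020: real = 393.8/1.081 = 364.29; growth vs 2019 (376.69) = -3.29%.

2016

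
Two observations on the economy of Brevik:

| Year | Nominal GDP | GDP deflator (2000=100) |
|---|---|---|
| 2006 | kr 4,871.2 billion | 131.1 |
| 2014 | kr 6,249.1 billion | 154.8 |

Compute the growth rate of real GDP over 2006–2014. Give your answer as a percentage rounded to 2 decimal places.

Deflate each year: 2006 → 4871.2/1.311 = 3715.64; 2014 → 6249.1/1.548 = 4036.89.
So real GDP changed by 4036.89/3715.64 − 1 = 0.0865, i.e. 8.65%.

8.65%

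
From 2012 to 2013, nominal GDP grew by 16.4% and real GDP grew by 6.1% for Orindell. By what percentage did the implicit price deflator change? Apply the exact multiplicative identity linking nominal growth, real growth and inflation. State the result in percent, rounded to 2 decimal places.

9.71%

(1 + g_nom) = (1 + g_real)(1 + π), so π = 1.1640 / 1.0610 − 1 = 0.09708.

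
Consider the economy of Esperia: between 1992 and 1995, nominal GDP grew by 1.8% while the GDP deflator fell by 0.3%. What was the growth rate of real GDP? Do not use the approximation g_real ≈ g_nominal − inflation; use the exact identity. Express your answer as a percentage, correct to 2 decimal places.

(1 + g_nom) = (1 + g_real)(1 + π), so g_real = 1.0180 / 0.9970 − 1 = 0.02106.

2.11%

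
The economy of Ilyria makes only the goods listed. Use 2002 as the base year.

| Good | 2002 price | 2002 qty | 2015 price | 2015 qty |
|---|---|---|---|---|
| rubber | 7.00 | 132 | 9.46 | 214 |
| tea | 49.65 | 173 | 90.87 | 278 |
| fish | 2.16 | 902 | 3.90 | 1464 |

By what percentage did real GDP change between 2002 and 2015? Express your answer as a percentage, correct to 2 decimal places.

Real GDP 2002 = Nominal GDP 2002 = 7.00·132 + 49.65·173 + 2.16·902 = 11461.77.
Real GDP 2015 (at 2002 prices) = 7.00·214 + 49.65·278 + 2.16·1464 = 18462.94.
Real growth = 18462.94/11461.77 − 1 = 0.6108.

61.08%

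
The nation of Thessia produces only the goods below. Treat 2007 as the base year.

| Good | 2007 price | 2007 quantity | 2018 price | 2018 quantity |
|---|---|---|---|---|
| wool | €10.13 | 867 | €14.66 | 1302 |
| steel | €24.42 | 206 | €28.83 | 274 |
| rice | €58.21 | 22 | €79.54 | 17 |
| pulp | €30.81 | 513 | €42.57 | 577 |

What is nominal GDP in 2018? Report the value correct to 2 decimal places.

Nominal GDP 2018 = Σ (p_2018 × q_2018) = 14.66·1302 + 28.83·274 + 79.54·17 + 42.57·577 = 52901.81.

€52901.81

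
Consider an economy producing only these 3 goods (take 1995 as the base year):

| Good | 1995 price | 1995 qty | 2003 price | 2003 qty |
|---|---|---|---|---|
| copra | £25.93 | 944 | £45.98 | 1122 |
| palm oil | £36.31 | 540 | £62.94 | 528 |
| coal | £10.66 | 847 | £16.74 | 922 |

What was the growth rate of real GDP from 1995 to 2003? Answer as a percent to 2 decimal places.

9.37%

Real GDP 1995 = Nominal GDP 1995 = 25.93·944 + 36.31·540 + 10.66·847 = 53114.34.
Real GDP 2003 (at 1995 prices) = 25.93·1122 + 36.31·528 + 10.66·922 = 58093.66.
Real growth = 58093.66/53114.34 − 1 = 0.0937.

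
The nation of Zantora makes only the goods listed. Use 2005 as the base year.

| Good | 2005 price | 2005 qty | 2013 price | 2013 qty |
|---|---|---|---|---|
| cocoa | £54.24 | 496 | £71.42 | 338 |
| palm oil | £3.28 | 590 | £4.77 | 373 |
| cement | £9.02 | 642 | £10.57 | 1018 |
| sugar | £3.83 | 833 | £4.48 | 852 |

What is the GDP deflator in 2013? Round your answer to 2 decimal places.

126.54

Nominal GDP 2013 = 71.42·338 + 4.77·373 + 10.57·1018 + 4.48·852 = 40496.39.
Real GDP 2013 (at 2005 prices) = 54.24·338 + 3.28·373 + 9.02·1018 + 3.83·852 = 32002.08.
Deflator = Nominal/Real × 100 = 40496.39/32002.08 × 100 = 126.543.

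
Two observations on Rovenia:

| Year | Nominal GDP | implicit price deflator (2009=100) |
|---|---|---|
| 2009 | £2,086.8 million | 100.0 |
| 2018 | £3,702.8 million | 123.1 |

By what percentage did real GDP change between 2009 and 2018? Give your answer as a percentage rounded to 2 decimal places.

44.14%

Real GDP 2009 = 2086.8 / 1.000 = 2086.80.
Real GDP 2018 = 3702.8 / 1.231 = 3007.96.
Real growth = 3007.96 / 2086.80 − 1 = 0.4414.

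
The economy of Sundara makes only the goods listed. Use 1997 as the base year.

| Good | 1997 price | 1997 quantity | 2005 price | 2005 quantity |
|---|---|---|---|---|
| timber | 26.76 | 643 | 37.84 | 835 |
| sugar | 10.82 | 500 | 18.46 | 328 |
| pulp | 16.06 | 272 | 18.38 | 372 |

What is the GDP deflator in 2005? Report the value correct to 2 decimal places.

139.60

Nominal GDP 2005 = 37.84·835 + 18.46·328 + 18.38·372 = 44488.64.
Real GDP 2005 (at 1997 prices) = 26.76·835 + 10.82·328 + 16.06·372 = 31867.88.
Deflator = Nominal/Real × 100 = 44488.64/31867.88 × 100 = 139.603.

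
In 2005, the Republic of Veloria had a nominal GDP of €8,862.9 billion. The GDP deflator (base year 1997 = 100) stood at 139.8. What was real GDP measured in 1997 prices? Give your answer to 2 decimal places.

€6,339.70 billion

Real GDP = Nominal / (GDP deflator/100) = 8862.9 / 1.398 = 6339.70.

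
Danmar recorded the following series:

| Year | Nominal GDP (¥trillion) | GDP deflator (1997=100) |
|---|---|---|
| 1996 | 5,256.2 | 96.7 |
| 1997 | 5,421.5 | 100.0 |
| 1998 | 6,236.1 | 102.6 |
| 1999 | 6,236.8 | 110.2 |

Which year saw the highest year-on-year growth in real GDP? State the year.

1997: real = 5421.5/1.000 = 5421.50; growth vs 1996 (5435.57) = -0.26%.
1998: real = 6236.1/1.026 = 6078.07; growth vs 1997 (5421.50) = 12.11%.
1999: real = 6236.8/1.102 = 5659.53; growth vs 1998 (6078.07) = -6.89%.

1998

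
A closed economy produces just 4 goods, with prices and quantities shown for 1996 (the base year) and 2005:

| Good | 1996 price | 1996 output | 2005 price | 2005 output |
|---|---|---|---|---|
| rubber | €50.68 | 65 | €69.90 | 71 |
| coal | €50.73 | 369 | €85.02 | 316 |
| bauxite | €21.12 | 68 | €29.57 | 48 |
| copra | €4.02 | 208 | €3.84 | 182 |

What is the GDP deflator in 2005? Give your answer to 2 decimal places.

158.82

Nominal GDP 2005 = 69.90·71 + 85.02·316 + 29.57·48 + 3.84·182 = 33947.46.
Real GDP 2005 (at 1996 prices) = 50.68·71 + 50.73·316 + 21.12·48 + 4.02·182 = 21374.36.
Deflator = Nominal/Real × 100 = 33947.46/21374.36 × 100 = 158.823.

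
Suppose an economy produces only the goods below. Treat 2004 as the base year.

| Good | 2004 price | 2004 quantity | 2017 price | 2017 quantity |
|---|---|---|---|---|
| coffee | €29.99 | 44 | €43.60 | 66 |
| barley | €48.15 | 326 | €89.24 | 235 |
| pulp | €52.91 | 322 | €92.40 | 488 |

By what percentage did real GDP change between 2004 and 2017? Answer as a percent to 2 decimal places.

14.86%

Real GDP 2004 = Nominal GDP 2004 = 29.99·44 + 48.15·326 + 52.91·322 = 34053.48.
Real GDP 2017 (at 2004 prices) = 29.99·66 + 48.15·235 + 52.91·488 = 39114.67.
Real growth = 39114.67/34053.48 − 1 = 0.1486.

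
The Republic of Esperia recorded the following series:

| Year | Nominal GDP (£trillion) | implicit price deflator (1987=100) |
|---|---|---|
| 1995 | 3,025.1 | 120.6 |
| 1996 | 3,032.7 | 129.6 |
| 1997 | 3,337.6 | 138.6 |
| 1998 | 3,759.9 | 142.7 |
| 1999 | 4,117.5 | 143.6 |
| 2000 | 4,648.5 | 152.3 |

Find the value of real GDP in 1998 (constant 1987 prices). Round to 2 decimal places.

£2,634.83 trillion

Real GDP 1998 = 3759.9 / 1.427 = 2634.83.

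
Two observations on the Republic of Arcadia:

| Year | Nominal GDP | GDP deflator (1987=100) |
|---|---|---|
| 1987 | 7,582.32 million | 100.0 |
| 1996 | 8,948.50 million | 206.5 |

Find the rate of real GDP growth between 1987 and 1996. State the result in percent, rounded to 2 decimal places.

-42.85%

Real GDP 1987 = 7582.32 / 1.000 = 7582.32.
Real GDP 1996 = 8948.50 / 2.065 = 4333.41.
Real growth = 4333.41 / 7582.32 − 1 = -0.4285.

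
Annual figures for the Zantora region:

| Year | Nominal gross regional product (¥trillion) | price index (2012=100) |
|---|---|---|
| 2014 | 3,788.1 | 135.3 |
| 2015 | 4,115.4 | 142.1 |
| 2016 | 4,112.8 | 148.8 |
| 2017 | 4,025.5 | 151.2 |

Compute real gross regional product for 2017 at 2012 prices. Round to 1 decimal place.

¥2,662.4 trillion

Real gross regional product 2017 = 4025.5 / 1.512 = 2662.37.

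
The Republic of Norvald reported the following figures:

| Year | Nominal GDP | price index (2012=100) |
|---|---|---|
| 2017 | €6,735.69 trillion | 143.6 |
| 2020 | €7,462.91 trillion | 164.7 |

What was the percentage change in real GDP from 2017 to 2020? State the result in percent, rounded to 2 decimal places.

-3.40%

Deflate each year: 2017 → 6735.69/1.436 = 4690.59; 2020 → 7462.91/1.647 = 4531.21.
So real GDP changed by 4531.21/4690.59 − 1 = -0.0340, i.e. -3.40%.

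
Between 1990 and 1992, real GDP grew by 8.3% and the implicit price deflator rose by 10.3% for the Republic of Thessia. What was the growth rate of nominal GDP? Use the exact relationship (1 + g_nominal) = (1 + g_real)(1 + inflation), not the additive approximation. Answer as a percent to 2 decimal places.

19.45%

(1 + g_nom) = (1 + g_real)(1 + π) = 1.0830 × 1.1030 = 1.19455.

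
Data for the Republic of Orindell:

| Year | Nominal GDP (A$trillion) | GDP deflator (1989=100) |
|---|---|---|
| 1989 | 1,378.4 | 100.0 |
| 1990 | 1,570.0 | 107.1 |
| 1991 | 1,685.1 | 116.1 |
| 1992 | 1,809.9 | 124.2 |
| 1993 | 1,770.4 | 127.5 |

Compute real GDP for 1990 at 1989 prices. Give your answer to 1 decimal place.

A$1,465.9 trillion

Real GDP 1990 = 1570.0 / 1.071 = 1465.92.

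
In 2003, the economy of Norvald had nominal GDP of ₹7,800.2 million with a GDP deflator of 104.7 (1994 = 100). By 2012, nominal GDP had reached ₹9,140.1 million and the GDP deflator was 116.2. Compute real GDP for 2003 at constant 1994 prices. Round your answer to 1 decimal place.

Real GDP = Nominal / (GDP deflator/100) = 7800.2 / 1.047 = 7450.05.

₹7,450.0 million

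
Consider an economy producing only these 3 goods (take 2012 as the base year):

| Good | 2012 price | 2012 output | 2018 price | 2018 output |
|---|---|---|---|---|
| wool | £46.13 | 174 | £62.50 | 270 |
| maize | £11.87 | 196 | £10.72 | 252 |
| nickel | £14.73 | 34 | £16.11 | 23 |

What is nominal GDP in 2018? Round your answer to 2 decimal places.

£19946.97

Nominal GDP 2018 = Σ (p_2018 × q_2018) = 62.50·270 + 10.72·252 + 16.11·23 = 19946.97.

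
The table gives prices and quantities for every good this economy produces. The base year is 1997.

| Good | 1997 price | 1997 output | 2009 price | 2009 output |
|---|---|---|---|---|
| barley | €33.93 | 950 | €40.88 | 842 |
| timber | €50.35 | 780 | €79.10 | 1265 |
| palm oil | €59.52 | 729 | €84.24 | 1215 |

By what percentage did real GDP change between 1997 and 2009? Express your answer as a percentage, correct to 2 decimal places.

43.24%

Real GDP 1997 = Nominal GDP 1997 = 33.93·950 + 50.35·780 + 59.52·729 = 114896.58.
Real GDP 2009 (at 1997 prices) = 33.93·842 + 50.35·1265 + 59.52·1215 = 164578.61.
Real growth = 164578.61/114896.58 − 1 = 0.4324.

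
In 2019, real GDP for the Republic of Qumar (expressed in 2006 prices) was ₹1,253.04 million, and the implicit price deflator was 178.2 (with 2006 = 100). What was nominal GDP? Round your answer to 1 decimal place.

₹2,232.9 million

Nominal GDP = Real × (implicit price deflator/100) = 1253.04 × 1.782 = 2232.92.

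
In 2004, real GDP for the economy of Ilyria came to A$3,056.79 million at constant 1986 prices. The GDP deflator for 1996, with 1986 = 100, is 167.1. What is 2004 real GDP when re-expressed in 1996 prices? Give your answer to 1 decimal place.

A$5,107.9 million

Real GDP in 1996 prices = Real GDP in 1986 prices × (P_1996/P_1986) = 3056.79 × 1.671 = 5107.90.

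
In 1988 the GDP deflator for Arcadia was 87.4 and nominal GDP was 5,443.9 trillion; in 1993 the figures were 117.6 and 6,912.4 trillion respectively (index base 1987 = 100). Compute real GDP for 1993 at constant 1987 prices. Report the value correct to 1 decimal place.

5,877.9 trillion

Real GDP = Nominal / (GDP deflator/100) = 6912.4 / 1.176 = 5877.89.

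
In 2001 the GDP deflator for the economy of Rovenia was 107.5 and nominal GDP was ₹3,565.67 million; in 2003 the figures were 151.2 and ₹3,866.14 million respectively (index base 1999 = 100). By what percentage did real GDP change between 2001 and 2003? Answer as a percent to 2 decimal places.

Deflate each year: 2001 → 3565.67/1.075 = 3316.90; 2003 → 3866.14/1.512 = 2556.97.
So real GDP changed by 2556.97/3316.90 − 1 = -0.2291, i.e. -22.91%.

-22.91%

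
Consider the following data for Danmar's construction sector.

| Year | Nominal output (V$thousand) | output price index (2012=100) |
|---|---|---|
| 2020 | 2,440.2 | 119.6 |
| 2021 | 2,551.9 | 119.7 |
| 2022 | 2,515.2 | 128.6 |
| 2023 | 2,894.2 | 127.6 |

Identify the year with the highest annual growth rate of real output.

2021: real = 2551.9/1.197 = 2131.91; growth vs 2020 (2040.30) = 4.49%.
2022: real = 2515.2/1.286 = 1955.83; growth vs 2021 (2131.91) = -8.26%.
2023: real = 2894.2/1.276 = 2268.18; growth vs 2022 (1955.83) = 15.97%.

2023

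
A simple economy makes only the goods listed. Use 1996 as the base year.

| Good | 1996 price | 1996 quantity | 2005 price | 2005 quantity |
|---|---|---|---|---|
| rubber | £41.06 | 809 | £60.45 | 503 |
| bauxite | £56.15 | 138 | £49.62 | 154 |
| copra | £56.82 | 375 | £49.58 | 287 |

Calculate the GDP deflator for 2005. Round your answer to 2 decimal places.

Nominal GDP 2005 = 60.45·503 + 49.62·154 + 49.58·287 = 52277.29.
Real GDP 2005 (at 1996 prices) = 41.06·503 + 56.15·154 + 56.82·287 = 45607.62.
Deflator = Nominal/Real × 100 = 52277.29/45607.62 × 100 = 114.624.

114.62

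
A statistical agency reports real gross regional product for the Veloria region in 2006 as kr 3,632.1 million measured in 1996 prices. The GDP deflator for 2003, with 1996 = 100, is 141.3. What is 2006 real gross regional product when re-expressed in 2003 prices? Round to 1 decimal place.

Real gross regional product in 2003 prices = Real gross regional product in 1996 prices × (P_2003/P_1996) = 3632.1 × 1.413 = 5132.16.

kr 5,132.2 million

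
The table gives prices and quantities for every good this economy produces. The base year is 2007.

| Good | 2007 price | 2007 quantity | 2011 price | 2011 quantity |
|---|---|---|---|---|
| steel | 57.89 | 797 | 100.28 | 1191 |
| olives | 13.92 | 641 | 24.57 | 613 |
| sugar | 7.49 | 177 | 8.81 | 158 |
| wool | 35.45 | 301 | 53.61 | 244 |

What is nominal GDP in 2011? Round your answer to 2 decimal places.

Nominal GDP 2011 = Σ (p_2011 × q_2011) = 100.28·1191 + 24.57·613 + 8.81·158 + 53.61·244 = 148967.71.

148967.71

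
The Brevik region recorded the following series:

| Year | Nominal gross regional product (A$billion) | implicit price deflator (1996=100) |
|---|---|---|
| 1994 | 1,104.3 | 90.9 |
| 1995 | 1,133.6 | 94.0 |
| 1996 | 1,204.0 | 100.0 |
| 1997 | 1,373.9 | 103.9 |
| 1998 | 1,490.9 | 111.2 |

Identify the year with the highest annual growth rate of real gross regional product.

1995: real = 1133.6/0.940 = 1205.96; growth vs 1994 (1214.85) = -0.73%.
1996: real = 1204.0/1.000 = 1204.00; growth vs 1995 (1205.96) = -0.16%.
1997: real = 1373.9/1.039 = 1322.33; growth vs 1996 (1204.00) = 9.83%.
1998: real = 1490.9/1.112 = 1340.74; growth vs 1997 (1322.33) = 1.39%.

1997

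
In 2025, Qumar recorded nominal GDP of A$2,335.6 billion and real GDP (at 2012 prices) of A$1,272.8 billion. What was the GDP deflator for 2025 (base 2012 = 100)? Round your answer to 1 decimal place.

183.5

GDP deflator = (Nominal / Real) × 100 = 2335.6 / 1272.8 × 100 = 183.50.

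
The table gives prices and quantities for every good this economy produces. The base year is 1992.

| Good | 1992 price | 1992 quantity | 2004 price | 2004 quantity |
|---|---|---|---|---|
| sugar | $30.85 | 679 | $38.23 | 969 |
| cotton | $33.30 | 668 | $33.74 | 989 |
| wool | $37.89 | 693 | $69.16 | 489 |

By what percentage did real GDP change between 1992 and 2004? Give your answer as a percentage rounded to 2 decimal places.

Real GDP 1992 = Nominal GDP 1992 = 30.85·679 + 33.30·668 + 37.89·693 = 69449.32.
Real GDP 2004 (at 1992 prices) = 30.85·969 + 33.30·989 + 37.89·489 = 81355.56.
Real growth = 81355.56/69449.32 − 1 = 0.1714.

17.14%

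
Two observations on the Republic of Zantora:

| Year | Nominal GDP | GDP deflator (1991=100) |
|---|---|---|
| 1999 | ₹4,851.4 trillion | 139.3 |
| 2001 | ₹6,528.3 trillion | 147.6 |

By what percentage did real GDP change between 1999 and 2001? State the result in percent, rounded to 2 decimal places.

27.00%

Deflate each year: 1999 → 4851.4/1.393 = 3482.70; 2001 → 6528.3/1.476 = 4422.97.
So real GDP changed by 4422.97/3482.70 − 1 = 0.2700, i.e. 27.00%.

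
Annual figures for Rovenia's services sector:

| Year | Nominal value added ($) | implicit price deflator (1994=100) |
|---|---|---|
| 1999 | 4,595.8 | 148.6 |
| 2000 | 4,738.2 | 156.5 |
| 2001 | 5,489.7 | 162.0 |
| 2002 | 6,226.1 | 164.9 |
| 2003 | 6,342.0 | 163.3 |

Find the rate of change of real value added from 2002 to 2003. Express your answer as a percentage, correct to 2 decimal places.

2.86%

Real value added 2002 = 6226.1/1.649 = 3775.68.
Real value added 2003 = 6342.0/1.633 = 3883.65.
Change = 3883.65/3775.68 − 1 = 0.0286.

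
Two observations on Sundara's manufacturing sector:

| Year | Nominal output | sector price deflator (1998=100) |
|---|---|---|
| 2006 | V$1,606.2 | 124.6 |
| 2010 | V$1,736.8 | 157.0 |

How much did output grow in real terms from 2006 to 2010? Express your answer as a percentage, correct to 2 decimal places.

-14.18%

Real output 2006 = 1606.2 / 1.246 = 1289.09.
Real output 2010 = 1736.8 / 1.570 = 1106.24.
Real growth = 1106.24 / 1289.09 − 1 = -0.1418.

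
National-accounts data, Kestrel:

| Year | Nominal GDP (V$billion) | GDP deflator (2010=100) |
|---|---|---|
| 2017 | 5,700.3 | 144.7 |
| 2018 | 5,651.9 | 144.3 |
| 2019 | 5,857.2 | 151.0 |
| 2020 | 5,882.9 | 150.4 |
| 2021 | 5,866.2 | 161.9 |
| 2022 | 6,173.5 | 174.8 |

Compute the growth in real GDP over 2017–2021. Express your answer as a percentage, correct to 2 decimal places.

-8.02%

Real GDP 2017 = 5700.3/1.447 = 3939.39.
Real GDP 2021 = 5866.2/1.619 = 3623.35.
Change = 3623.35/3939.39 − 1 = -0.0802.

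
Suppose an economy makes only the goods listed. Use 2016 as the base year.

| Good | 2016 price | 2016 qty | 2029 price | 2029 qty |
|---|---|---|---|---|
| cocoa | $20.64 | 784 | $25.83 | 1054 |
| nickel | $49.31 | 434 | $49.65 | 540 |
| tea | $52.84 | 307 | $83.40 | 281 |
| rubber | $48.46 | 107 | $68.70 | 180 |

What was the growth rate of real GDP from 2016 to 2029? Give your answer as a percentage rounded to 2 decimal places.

Real GDP 2016 = Nominal GDP 2016 = 20.64·784 + 49.31·434 + 52.84·307 + 48.46·107 = 58989.40.
Real GDP 2029 (at 2016 prices) = 20.64·1054 + 49.31·540 + 52.84·281 + 48.46·180 = 71952.80.
Real growth = 71952.80/58989.40 − 1 = 0.2198.

21.98%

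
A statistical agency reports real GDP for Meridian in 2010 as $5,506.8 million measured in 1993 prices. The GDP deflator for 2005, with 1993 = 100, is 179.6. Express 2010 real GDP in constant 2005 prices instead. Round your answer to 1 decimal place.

Real GDP in 2005 prices = Real GDP in 1993 prices × (P_2005/P_1993) = 5506.8 × 1.796 = 9890.21.

$9,890.2 million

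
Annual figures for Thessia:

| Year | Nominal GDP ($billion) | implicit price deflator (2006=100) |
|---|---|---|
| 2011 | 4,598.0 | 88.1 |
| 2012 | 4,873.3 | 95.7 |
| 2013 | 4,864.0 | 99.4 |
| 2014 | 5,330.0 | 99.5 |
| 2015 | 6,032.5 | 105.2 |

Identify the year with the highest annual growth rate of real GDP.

2014

2012: real = 4873.3/0.957 = 5092.27; growth vs 2011 (5219.07) = -2.43%.
2013: real = 4864.0/0.994 = 4893.36; growth vs 2012 (5092.27) = -3.91%.
2014: real = 5330.0/0.995 = 5356.78; growth vs 2013 (4893.36) = 9.47%.
2015: real = 6032.5/1.052 = 5734.32; growth vs 2014 (5356.78) = 7.05%.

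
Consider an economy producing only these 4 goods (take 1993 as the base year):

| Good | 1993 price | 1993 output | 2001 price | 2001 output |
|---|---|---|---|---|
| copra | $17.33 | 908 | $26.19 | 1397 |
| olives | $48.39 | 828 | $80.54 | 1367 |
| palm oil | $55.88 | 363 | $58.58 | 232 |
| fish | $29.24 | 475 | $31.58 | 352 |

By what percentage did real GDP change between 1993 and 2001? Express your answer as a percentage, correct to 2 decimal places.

26.27%

Real GDP 1993 = Nominal GDP 1993 = 17.33·908 + 48.39·828 + 55.88·363 + 29.24·475 = 89976.00.
Real GDP 2001 (at 1993 prices) = 17.33·1397 + 48.39·1367 + 55.88·232 + 29.24·352 = 113615.78.
Real growth = 113615.78/89976.00 − 1 = 0.2627.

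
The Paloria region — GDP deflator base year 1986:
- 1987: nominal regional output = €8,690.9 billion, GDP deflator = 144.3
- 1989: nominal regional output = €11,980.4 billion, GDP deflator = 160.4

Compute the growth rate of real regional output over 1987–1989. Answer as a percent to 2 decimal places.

24.01%

Real regional output 1987 = 8690.9 / 1.443 = 6022.80.
Real regional output 1989 = 11980.4 / 1.604 = 7469.08.
Real growth = 7469.08 / 6022.80 − 1 = 0.2401.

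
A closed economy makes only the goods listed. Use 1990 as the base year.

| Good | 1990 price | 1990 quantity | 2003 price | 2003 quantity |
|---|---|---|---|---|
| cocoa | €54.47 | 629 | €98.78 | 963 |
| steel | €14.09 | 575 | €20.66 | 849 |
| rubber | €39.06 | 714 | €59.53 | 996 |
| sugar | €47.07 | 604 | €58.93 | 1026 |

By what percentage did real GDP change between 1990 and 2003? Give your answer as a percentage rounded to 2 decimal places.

Real GDP 1990 = Nominal GDP 1990 = 54.47·629 + 14.09·575 + 39.06·714 + 47.07·604 = 98682.50.
Real GDP 2003 (at 1990 prices) = 54.47·963 + 14.09·849 + 39.06·996 + 47.07·1026 = 151614.60.
Real growth = 151614.60/98682.50 − 1 = 0.5364.

53.64%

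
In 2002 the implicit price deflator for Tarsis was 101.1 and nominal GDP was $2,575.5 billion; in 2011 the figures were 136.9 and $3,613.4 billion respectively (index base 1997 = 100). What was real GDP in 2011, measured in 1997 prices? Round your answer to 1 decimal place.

$2,639.4 billion

Real GDP = Nominal / (implicit price deflator/100) = 3613.4 / 1.369 = 2639.44.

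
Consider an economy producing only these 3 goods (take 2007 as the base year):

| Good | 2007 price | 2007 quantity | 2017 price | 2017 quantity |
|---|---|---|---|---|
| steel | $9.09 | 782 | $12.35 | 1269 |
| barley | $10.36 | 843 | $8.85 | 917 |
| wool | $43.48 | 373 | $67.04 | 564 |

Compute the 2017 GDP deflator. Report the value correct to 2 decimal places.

Nominal GDP 2017 = 12.35·1269 + 8.85·917 + 67.04·564 = 61598.16.
Real GDP 2017 (at 2007 prices) = 9.09·1269 + 10.36·917 + 43.48·564 = 45558.05.
Deflator = Nominal/Real × 100 = 61598.16/45558.05 × 100 = 135.208.

135.21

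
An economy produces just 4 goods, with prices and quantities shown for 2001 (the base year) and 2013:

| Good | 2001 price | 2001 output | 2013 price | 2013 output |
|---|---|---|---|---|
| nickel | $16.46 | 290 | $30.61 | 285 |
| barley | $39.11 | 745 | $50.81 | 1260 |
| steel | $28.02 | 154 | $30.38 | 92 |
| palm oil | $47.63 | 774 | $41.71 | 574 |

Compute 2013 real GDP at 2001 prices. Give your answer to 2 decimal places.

$83887.16

Real GDP 2013 = Σ (p_2001 × q_2013) = 16.46·285 + 39.11·1260 + 28.02·92 + 47.63·574 = 83887.16.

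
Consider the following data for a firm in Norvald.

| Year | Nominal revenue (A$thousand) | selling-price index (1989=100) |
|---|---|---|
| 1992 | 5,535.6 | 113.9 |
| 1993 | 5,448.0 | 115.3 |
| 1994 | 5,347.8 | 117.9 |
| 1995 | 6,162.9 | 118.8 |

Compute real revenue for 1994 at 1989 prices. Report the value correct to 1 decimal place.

A$4,535.9 thousand

Real revenue 1994 = 5347.8 / 1.179 = 4535.88.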